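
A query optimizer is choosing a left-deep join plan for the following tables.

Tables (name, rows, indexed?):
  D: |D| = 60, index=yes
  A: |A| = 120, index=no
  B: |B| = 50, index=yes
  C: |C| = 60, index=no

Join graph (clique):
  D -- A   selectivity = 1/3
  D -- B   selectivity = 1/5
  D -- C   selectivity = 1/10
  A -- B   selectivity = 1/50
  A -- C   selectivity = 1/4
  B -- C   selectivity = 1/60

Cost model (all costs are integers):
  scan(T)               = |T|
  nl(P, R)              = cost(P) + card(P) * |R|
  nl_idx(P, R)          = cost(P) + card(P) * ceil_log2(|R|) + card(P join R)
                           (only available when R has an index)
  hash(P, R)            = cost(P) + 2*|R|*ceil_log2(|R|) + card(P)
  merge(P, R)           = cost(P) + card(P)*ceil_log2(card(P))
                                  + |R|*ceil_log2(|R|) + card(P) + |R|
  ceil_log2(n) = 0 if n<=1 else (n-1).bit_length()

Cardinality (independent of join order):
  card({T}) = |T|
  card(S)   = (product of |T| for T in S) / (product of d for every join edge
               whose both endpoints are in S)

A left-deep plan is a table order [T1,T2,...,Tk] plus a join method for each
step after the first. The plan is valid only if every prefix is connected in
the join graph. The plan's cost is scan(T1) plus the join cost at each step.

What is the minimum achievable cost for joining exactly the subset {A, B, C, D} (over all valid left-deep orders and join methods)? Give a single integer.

1872

Selinger DP over subsets of {A,B,C,D}:
  {D}: scan cost=60, card=60
  {A}: scan cost=120, card=120
  {B}: scan cost=50, card=50
  {C}: scan cost=60, card=60
  {AD}: card=2400; try (D,hash)→960, (A,merge)→1440, (D,merge)→1500, (A,hash)→1800, (D,nl_idx)→3240, (A,nl)→7260 …(+1); best=960 via (D,hash)
  {BD}: card=600; try (B,hash)→720, (D,hash)→820, (D,merge)→820, (B,merge)→830, (D,nl_idx)→950, (B,nl_idx)→1020 …(+2); best=720 via (B,hash)
  {CD}: card=360; try (D,nl_idx)→780, (D,hash)→840, (C,hash)→840, (D,merge)→900, (C,merge)→900, (D,nl)→3660 …(+1); best=780 via (D,nl_idx)
  {AB}: card=120; try (B,hash)→840, (B,nl_idx)→960, (A,merge)→1360, (B,merge)→1430, (A,hash)→1780, (A,nl)→6050 …(+1); best=840 via (B,hash)
  {AC}: card=1800; try (C,hash)→960, (A,merge)→1440, (C,merge)→1500, (A,hash)→1800, (A,nl)→7260, (C,nl)→7320; best=960 via (C,hash)
  {BC}: card=50; try (B,nl_idx)→470, (B,hash)→720, (C,hash)→820, (C,merge)→820, (B,merge)→830, (C,nl)→3050 …(+1); best=470 via (B,nl_idx)
  {ABD}: card=480; try (D,hash)→1680, (D,nl_idx)→2040, (D,merge)→2220, (A,hash)→3000, (B,hash)→3960, (D,nl)→8040 …(+5); best=1680 via (D,hash)
  {ACD}: card=3600; try (A,hash)→2820, (D,hash)→3480, (C,hash)→4080, (A,merge)→5340, (D,nl_idx)→15360, (D,merge)→22980 …(+4); best=2820 via (A,hash)
  {BCD}: card=60; try (D,nl_idx)→830, (D,hash)→1240, (D,merge)→1240, (B,hash)→1740, (C,hash)→2040, (B,nl_idx)→3000 …(+5); best=830 via (D,nl_idx)
  {ABC}: card=30; try (C,hash)→1680, (A,merge)→1780, (A,hash)→2200, (C,merge)→2220, (B,hash)→3360, (A,nl)→6470 …(+4); best=1680 via (C,hash)
  {ABCD}: card=12; try (D,nl_idx)→1872, (A,merge)→2210, (D,merge)→2280, (D,hash)→2430, (A,hash)→2570, (C,hash)→2880 …(+8); best=1872 via (D,nl_idx)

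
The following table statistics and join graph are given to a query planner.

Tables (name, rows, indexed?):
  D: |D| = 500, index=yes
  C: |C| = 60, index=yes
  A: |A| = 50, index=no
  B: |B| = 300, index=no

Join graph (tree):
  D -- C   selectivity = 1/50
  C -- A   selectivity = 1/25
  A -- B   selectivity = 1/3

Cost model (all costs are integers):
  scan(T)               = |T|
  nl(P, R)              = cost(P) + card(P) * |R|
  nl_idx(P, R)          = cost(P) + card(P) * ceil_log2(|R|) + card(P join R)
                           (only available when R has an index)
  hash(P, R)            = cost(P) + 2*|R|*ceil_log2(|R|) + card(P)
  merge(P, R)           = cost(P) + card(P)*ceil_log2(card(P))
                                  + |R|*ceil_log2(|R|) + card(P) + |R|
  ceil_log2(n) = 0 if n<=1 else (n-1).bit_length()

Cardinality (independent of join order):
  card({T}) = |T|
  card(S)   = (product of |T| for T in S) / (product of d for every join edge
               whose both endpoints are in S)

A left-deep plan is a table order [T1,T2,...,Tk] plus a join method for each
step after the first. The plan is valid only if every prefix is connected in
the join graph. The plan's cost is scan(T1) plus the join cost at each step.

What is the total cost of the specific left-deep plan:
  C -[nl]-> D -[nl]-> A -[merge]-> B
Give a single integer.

77460

step 1: scan C: cost=60, card=60
step 2: join D via nl
    card(P join D) = 60*500/(50) = 600
    cost = 60 + 60*500 = 30060
step 3: join A via nl
    card(P join A) = 600*50/(25) = 1200
    cost = 30060 + 600*50 = 60060
step 4: join B via merge
    card(P join B) = 1200*300/(3) = 120000
    cost = 60060 + 1200*11 + 300*9 + 1200 + 300 = 77460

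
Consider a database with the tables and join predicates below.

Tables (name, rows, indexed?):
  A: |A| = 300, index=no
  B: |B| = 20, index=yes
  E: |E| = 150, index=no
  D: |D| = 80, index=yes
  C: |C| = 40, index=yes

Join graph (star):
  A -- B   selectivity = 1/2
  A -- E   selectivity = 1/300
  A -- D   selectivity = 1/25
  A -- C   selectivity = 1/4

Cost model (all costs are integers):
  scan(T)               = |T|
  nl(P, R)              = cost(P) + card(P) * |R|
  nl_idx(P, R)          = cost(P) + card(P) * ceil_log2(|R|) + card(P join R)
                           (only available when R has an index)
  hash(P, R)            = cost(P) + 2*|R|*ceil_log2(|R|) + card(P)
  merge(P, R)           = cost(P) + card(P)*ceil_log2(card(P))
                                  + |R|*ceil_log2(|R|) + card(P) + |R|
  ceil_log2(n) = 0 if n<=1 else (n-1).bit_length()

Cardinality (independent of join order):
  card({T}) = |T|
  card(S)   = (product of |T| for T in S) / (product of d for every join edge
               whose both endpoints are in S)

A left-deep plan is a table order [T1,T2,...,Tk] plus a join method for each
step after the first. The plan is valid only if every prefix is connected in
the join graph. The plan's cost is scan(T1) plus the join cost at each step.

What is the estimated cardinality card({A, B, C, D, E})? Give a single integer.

48000

Tables in S: A(300), B(20), C(40), D(80), E(150)
Edges inside S: A-B(d=2), A-E(d=300), A-D(d=25), A-C(d=4)
numerator = 300 * 20 * 40 * 80 * 150 = 2880000000
denominator = 2 * 300 * 25 * 4 = 60000
card(S) = 2880000000 / 60000 = 48000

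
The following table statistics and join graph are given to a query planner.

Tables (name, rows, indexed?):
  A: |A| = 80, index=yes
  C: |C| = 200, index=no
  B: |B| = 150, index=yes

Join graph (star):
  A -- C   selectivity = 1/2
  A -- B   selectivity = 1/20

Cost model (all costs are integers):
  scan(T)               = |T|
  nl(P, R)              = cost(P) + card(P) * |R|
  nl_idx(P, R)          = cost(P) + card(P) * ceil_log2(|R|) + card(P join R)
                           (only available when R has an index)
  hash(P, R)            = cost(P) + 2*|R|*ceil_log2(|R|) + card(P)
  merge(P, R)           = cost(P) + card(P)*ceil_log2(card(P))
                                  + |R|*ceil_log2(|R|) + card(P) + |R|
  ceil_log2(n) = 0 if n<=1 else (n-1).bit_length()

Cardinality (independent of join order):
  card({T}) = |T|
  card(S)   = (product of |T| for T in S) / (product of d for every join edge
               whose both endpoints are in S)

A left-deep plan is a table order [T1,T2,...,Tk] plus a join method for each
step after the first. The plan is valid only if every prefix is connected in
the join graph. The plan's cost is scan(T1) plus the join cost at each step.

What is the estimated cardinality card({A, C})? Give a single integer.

8000

Tables in S: A(80), C(200)
Edges inside S: A-C(d=2)
numerator = 80 * 200 = 16000
denominator = 2 = 2
card(S) = 16000 / 2 = 8000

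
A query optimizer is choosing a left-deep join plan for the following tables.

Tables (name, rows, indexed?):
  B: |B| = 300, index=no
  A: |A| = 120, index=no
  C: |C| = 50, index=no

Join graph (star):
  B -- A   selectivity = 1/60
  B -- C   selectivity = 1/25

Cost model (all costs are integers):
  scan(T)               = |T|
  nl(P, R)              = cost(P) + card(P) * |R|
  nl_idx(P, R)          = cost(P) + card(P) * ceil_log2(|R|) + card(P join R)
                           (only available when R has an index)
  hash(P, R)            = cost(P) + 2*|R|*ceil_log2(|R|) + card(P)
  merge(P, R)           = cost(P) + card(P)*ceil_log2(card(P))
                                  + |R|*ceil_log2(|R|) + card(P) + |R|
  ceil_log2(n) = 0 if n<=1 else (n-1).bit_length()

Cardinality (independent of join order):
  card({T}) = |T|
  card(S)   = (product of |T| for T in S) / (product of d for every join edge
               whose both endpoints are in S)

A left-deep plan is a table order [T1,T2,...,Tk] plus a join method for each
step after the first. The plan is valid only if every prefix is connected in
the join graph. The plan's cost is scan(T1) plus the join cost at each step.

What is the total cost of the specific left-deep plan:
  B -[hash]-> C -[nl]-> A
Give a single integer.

step 1: scan B: cost=300, card=300
step 2: join C via hash
    card(P join C) = 300*50/(25) = 600
    cost = 300 + 2*50*6 + 300 = 1200
step 3: join A via nl
    card(P join A) = 600*120/(60) = 1200
    cost = 1200 + 600*120 = 73200

73200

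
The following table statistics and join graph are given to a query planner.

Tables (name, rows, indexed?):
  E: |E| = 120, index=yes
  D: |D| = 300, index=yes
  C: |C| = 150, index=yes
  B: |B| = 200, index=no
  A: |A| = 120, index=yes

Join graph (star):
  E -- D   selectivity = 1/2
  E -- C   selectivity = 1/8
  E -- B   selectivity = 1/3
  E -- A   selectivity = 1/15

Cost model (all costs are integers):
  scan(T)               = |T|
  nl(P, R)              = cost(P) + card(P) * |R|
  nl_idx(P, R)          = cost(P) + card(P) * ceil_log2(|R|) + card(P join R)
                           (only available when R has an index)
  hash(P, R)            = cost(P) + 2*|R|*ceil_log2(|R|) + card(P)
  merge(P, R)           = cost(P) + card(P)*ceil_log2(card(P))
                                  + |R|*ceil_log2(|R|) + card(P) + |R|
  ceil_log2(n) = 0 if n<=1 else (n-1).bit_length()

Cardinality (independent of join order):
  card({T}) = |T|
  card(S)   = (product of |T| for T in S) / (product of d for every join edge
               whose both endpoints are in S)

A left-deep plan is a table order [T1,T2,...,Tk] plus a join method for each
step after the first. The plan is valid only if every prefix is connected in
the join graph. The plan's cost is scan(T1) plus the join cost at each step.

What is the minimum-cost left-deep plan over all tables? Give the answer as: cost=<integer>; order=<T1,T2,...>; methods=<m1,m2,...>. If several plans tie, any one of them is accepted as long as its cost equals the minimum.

cost=1231880; order=A,E,C,B,D; methods=hash,hash,hash,hash

Selinger DP (subsets sized 1..n):
  {E}: scan cost=120, card=120
  {D}: scan cost=300, card=300
  {C}: scan cost=150, card=150
  {B}: scan cost=200, card=200
  {A}: scan cost=120, card=120
  {DE}: card=18000; try (E,hash)→2280, (D,merge)→4080, (E,merge)→4260, (D,hash)→5640, (D,nl_idx)→19200, (E,nl_idx)→20400 …(+2); best=2280 via (E,hash)
  {CE}: card=2250; try (E,hash)→1980, (C,merge)→2430, (E,merge)→2460, (C,hash)→2640, (C,nl_idx)→3330, (E,nl_idx)→3450 …(+2); best=1980 via (E,hash)
  {BE}: card=8000; try (E,hash)→2080, (B,merge)→2880, (E,merge)→2960, (B,hash)→3440, (E,nl_idx)→9600, (B,nl)→24120 …(+1); best=2080 via (E,hash)
  {AE}: card=960; try (E,hash)→1920, (E,nl_idx)→1920, (A,hash)→1920, (A,nl_idx)→1920, (E,merge)→2040, (A,merge)→2040 …(+2); best=1920 via (E,hash)
  {CDE}: card=337500; try (D,hash)→9630, (C,hash)→22680, (D,merge)→34230, (C,merge)→291630, (D,nl_idx)→359730, (C,nl_idx)→483780 …(+2); best=9630 via (D,hash)
  {BDE}: card=1200000; try (D,hash)→15480, (B,hash)→23480, (D,merge)→117080, (B,merge)→292080, (D,nl_idx)→1274080, (D,nl)→2402080 …(+1); best=15480 via (D,hash)
  {ADE}: card=144000; try (D,hash)→8280, (D,merge)→15480, (A,hash)→21960, (D,nl_idx)→154560, (A,nl_idx)→272280, (D,nl)→289920 …(+2); best=8280 via (D,hash)
  {BCE}: card=150000; try (B,hash)→7430, (C,hash)→12480, (B,merge)→33030, (C,merge)→115430, (C,nl_idx)→216080, (B,nl)→451980 …(+1); best=7430 via (B,hash)
  {ACE}: card=18000; try (C,hash)→5280, (A,hash)→5910, (C,merge)→13830, (C,nl_idx)→27600, (A,merge)→32190, (A,nl_idx)→35730 …(+2); best=5280 via (C,hash)
  {ABE}: card=64000; try (B,hash)→6080, (A,hash)→11760, (B,merge)→14280, (A,merge)→115040, (A,nl_idx)→122080, (B,nl)→193920 …(+1); best=6080 via (B,hash)
  {BCDE}: card=22500000; try (D,hash)→162830, (B,hash)→350330, (C,hash)→1217880, (D,merge)→2860430, (B,merge)→6761430, (D,nl_idx)→23857430 …(+5); best=162830 via (D,hash)
  {ACDE}: card=2700000; try (D,hash)→28680, (C,hash)→154680, (D,merge)→296280, (A,hash)→348810, (C,merge)→2745630, (D,nl_idx)→2867280 …(+6); best=28680 via (D,hash)
  {ABDE}: card=9600000; try (D,hash)→75480, (B,hash)→155480, (D,merge)→1097080, (A,hash)→1217160, (B,merge)→2746080, (D,nl_idx)→10182080 …(+5); best=75480 via (D,hash)
  {ABCE}: card=1200000; try (B,hash)→26480, (C,hash)→72480, (A,hash)→159110, (B,merge)→295080, (C,merge)→1095430, (C,nl_idx)→1718080 …(+5); best=26480 via (B,hash)
  {ABCDE}: card=180000000; try (D,hash)→1231880, (B,hash)→2731880, (C,hash)→9677880, (A,hash)→22664510, (D,merge)→26429480, (B,merge)→62130480 …(+9); best=1231880 via (D,hash)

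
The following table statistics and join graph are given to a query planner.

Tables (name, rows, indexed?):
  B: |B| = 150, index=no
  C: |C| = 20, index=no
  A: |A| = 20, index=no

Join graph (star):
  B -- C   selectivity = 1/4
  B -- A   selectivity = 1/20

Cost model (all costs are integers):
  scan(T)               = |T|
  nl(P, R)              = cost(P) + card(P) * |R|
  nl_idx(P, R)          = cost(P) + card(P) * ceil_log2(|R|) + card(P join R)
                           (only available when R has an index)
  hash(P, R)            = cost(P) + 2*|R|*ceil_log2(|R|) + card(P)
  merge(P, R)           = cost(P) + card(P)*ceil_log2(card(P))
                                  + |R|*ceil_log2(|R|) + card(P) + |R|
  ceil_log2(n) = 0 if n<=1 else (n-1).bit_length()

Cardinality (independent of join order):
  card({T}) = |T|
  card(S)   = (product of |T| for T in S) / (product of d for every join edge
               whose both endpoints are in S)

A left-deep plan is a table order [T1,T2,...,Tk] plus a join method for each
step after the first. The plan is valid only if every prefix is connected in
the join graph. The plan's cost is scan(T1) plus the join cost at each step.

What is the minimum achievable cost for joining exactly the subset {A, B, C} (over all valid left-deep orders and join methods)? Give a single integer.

Selinger DP over subsets of {A,B,C}:
  {B}: scan cost=150, card=150
  {C}: scan cost=20, card=20
  {A}: scan cost=20, card=20
  {BC}: card=750; try (C,hash)→500, (B,merge)→1490, (C,merge)→1620, (B,hash)→2440, (B,nl)→3020, (C,nl)→3150; best=500 via (C,hash)
  {AB}: card=150; try (A,hash)→500, (B,merge)→1490, (A,merge)→1620, (B,hash)→2440, (B,nl)→3020, (A,nl)→3150; best=500 via (A,hash)
  {ABC}: card=750; try (C,hash)→850, (A,hash)→1450, (C,merge)→1970, (C,nl)→3500, (A,merge)→8870, (A,nl)→15500; best=850 via (C,hash)

850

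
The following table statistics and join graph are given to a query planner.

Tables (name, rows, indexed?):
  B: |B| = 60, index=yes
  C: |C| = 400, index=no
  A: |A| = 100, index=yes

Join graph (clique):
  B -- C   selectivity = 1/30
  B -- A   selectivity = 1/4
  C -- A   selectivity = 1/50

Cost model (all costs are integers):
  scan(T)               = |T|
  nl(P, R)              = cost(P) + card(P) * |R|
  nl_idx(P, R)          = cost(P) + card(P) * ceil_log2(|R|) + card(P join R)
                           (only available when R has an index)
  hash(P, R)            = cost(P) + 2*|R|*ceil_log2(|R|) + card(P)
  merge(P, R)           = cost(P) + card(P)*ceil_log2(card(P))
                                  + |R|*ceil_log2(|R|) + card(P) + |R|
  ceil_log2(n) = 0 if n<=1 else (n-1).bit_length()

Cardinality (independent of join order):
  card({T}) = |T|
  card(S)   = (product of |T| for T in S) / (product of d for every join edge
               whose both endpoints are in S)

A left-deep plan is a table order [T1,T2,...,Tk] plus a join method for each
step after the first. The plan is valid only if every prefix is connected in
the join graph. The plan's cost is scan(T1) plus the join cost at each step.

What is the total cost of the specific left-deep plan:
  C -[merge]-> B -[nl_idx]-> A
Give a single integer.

10820

step 1: scan C: cost=400, card=400
step 2: join B via merge
    card(P join B) = 400*60/(30) = 800
    cost = 400 + 400*9 + 60*6 + 400 + 60 = 4820
step 3: join A via nl_idx
    card(P join A) = 800*100/(4*50) = 400
    cost = 4820 + 800*7 + 400 = 10820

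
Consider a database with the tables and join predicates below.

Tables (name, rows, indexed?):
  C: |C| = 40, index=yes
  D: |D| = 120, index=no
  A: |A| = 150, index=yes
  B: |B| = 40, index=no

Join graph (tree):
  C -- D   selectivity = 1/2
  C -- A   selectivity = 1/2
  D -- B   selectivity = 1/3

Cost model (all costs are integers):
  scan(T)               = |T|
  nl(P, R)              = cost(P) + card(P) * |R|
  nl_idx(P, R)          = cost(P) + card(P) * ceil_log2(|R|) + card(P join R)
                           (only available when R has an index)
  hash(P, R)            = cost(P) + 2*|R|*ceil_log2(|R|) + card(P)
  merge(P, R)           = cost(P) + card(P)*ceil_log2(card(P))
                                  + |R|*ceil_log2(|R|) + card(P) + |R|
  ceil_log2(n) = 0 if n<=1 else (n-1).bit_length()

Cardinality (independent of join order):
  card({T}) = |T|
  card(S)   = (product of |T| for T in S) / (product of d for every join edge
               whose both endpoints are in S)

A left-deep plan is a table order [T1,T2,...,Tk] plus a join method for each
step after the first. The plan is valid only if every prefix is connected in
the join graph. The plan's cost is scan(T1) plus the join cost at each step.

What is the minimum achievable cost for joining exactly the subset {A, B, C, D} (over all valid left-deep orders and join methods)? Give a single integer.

37200

Selinger DP over subsets of {A,B,C,D}:
  {C}: scan cost=40, card=40
  {D}: scan cost=120, card=120
  {A}: scan cost=150, card=150
  {B}: scan cost=40, card=40
  {CD}: card=2400; try (C,hash)→720, (D,merge)→1280, (C,merge)→1360, (D,hash)→1760, (C,nl_idx)→3240, (D,nl)→4840 …(+1); best=720 via (C,hash)
  {AC}: card=3000; try (C,hash)→780, (A,merge)→1670, (C,merge)→1780, (A,hash)→2480, (A,nl_idx)→3360, (C,nl_idx)→4050 …(+2); best=780 via (C,hash)
  {BD}: card=1600; try (B,hash)→720, (D,merge)→1280, (B,merge)→1360, (D,hash)→1760, (D,nl)→4840, (B,nl)→4920; best=720 via (B,hash)
  {ACD}: card=180000; try (D,hash)→5460, (A,hash)→5520, (A,merge)→33270, (D,merge)→40740, (A,nl_idx)→199920, (A,nl)→360720 …(+1); best=5460 via (D,hash)
  {BCD}: card=32000; try (C,hash)→2800, (B,hash)→3600, (C,merge)→20200, (B,merge)→32200, (C,nl_idx)→42320, (C,nl)→64720 …(+1); best=2800 via (C,hash)
  {ABCD}: card=2400000; try (A,hash)→37200, (B,hash)→185940, (A,merge)→516150, (A,nl_idx)→2658800, (B,merge)→3425740, (A,nl)→4802800 …(+1); best=37200 via (A,hash)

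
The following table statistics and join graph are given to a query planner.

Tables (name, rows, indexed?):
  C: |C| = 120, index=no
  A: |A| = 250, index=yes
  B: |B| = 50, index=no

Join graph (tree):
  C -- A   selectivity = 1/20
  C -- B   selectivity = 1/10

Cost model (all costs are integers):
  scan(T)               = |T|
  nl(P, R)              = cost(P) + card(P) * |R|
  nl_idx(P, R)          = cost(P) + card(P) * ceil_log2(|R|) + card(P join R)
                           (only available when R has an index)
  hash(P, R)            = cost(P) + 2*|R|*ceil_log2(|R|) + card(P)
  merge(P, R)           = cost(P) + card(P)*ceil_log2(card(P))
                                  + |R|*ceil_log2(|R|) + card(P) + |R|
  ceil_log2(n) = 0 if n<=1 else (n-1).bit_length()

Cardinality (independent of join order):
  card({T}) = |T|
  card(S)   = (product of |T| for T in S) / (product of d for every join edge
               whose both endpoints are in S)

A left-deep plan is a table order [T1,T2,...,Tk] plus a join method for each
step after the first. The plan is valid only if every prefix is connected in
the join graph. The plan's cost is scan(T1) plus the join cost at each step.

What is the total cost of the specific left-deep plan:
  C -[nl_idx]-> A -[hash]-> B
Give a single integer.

4680

step 1: scan C: cost=120, card=120
step 2: join A via nl_idx
    card(P join A) = 120*250/(20) = 1500
    cost = 120 + 120*8 + 1500 = 2580
step 3: join B via hash
    card(P join B) = 1500*50/(10) = 7500
    cost = 2580 + 2*50*6 + 1500 = 4680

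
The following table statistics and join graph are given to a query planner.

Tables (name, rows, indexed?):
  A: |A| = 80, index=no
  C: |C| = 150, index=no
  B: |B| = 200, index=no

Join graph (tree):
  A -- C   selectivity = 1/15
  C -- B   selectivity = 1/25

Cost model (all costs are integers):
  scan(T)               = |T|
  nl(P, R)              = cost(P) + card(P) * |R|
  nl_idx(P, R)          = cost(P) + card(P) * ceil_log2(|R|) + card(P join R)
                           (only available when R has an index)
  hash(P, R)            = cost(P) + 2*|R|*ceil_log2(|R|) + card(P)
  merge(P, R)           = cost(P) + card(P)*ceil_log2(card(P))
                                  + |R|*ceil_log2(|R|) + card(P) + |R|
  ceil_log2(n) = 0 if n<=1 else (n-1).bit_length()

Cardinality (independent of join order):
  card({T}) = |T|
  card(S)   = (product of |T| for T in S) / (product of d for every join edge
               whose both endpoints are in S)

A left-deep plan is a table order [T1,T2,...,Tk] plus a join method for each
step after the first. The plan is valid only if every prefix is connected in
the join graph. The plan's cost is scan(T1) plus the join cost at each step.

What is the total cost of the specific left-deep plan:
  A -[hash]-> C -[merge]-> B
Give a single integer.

step 1: scan A: cost=80, card=80
step 2: join C via hash
    card(P join C) = 80*150/(15) = 800
    cost = 80 + 2*150*8 + 80 = 2560
step 3: join B via merge
    card(P join B) = 800*200/(25) = 6400
    cost = 2560 + 800*10 + 200*8 + 800 + 200 = 13160

13160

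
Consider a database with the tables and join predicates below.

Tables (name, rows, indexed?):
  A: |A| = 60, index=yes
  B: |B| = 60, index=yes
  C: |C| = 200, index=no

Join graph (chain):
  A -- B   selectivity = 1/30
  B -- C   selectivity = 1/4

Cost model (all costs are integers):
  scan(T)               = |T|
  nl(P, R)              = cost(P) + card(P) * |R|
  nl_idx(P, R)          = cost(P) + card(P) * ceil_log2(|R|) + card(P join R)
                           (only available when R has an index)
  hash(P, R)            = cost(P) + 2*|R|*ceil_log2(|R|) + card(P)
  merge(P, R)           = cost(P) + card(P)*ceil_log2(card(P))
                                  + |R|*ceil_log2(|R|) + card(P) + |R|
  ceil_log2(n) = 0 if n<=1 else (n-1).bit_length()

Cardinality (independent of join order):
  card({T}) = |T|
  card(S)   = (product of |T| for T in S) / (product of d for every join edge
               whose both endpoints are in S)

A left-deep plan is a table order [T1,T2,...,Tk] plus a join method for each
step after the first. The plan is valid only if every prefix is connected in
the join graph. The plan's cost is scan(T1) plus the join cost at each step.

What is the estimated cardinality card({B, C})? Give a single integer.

Tables in S: B(60), C(200)
Edges inside S: B-C(d=4)
numerator = 60 * 200 = 12000
denominator = 4 = 4
card(S) = 12000 / 4 = 3000

3000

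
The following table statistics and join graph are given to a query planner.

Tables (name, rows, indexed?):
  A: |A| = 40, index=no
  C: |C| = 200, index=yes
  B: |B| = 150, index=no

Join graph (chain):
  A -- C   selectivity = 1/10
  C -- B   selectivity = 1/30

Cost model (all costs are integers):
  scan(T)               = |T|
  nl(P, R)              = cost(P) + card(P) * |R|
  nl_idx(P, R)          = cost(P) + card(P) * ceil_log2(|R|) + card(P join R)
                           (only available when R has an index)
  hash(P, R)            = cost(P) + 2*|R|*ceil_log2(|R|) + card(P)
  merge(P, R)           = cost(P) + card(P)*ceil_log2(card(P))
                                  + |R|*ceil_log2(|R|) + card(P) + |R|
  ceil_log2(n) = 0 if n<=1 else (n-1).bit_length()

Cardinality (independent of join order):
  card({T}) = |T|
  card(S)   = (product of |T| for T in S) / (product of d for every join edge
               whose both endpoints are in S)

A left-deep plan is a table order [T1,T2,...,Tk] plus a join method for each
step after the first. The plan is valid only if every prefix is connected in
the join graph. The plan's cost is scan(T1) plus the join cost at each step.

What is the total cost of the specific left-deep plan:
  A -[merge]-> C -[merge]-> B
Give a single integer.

12270

step 1: scan A: cost=40, card=40
step 2: join C via merge
    card(P join C) = 40*200/(10) = 800
    cost = 40 + 40*6 + 200*8 + 40 + 200 = 2120
step 3: join B via merge
    card(P join B) = 800*150/(30) = 4000
    cost = 2120 + 800*10 + 150*8 + 800 + 150 = 12270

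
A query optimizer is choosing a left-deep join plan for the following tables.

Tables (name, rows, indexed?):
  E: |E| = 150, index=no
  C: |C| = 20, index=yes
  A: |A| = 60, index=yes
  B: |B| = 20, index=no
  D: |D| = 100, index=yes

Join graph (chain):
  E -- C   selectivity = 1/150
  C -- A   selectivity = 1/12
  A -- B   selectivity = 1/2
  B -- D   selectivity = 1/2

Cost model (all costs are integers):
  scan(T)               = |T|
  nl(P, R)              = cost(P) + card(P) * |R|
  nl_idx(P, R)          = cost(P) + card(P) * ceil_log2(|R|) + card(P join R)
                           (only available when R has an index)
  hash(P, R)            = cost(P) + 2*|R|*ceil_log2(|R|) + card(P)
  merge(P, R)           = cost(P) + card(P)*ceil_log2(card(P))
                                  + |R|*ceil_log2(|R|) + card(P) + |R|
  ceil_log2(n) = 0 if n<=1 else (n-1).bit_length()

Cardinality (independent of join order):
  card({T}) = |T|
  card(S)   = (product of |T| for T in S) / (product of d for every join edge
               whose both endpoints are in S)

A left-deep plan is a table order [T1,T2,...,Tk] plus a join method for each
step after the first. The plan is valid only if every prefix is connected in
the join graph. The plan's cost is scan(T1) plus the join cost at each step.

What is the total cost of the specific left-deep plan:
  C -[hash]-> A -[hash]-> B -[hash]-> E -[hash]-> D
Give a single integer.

step 1: scan C: cost=20, card=20
step 2: join A via hash
    card(P join A) = 20*60/(12) = 100
    cost = 20 + 2*60*6 + 20 = 760
step 3: join B via hash
    card(P join B) = 100*20/(2) = 1000
    cost = 760 + 2*20*5 + 100 = 1060
step 4: join E via hash
    card(P join E) = 1000*150/(150) = 1000
    cost = 1060 + 2*150*8 + 1000 = 4460
step 5: join D via hash
    card(P join D) = 1000*100/(2) = 50000
    cost = 4460 + 2*100*7 + 1000 = 6860

6860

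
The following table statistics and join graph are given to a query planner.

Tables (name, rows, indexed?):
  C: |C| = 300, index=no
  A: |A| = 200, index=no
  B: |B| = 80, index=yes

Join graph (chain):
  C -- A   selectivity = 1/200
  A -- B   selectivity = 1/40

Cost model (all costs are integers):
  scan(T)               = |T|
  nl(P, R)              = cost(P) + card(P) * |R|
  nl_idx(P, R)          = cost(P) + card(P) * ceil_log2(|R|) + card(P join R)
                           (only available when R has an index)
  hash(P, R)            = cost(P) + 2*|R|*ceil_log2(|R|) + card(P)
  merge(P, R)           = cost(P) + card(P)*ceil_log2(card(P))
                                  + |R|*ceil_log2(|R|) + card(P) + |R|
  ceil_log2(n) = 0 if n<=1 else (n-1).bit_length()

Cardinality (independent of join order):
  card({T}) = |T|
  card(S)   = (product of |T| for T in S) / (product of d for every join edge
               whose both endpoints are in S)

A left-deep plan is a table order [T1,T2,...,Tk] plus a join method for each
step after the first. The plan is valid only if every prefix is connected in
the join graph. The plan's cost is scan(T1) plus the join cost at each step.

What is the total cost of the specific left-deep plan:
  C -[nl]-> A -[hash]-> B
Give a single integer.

step 1: scan C: cost=300, card=300
step 2: join A via nl
    card(P join A) = 300*200/(200) = 300
    cost = 300 + 300*200 = 60300
step 3: join B via hash
    card(P join B) = 300*80/(40) = 600
    cost = 60300 + 2*80*7 + 300 = 61720

61720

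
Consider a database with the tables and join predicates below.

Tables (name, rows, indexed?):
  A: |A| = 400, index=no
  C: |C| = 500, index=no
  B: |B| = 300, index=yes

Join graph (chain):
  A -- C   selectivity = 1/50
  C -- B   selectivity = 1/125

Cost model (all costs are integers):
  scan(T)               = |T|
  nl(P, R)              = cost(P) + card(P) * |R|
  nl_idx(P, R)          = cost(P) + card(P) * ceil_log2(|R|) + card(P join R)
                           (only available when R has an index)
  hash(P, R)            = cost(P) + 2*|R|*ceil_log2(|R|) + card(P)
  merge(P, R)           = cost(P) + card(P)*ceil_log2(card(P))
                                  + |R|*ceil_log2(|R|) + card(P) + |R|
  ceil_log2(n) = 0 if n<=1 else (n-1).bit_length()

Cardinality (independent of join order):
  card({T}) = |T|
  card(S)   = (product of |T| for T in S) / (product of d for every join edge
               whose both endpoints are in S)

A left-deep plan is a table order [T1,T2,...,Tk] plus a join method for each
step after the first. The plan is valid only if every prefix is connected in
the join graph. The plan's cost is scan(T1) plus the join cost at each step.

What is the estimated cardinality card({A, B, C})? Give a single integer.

9600

Tables in S: A(400), B(300), C(500)
Edges inside S: A-C(d=50), C-B(d=125)
numerator = 400 * 300 * 500 = 60000000
denominator = 50 * 125 = 6250
card(S) = 60000000 / 6250 = 9600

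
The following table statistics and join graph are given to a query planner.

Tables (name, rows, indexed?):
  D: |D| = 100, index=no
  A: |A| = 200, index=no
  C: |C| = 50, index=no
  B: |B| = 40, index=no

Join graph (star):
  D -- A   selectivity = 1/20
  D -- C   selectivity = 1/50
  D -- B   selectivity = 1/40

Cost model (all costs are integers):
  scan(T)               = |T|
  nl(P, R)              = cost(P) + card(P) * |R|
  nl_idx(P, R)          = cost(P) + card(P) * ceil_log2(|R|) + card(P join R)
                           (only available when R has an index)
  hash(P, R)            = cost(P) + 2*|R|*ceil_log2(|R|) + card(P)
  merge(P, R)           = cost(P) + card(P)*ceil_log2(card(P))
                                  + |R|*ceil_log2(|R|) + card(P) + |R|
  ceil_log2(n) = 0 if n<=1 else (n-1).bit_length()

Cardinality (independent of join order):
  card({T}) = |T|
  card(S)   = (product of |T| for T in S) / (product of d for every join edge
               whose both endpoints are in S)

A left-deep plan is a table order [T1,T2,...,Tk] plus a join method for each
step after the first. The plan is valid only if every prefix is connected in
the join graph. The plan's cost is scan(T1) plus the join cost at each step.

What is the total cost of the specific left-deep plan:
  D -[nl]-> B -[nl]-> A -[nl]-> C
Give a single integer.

step 1: scan D: cost=100, card=100
step 2: join B via nl
    card(P join B) = 100*40/(40) = 100
    cost = 100 + 100*40 = 4100
step 3: join A via nl
    card(P join A) = 100*200/(20) = 1000
    cost = 4100 + 100*200 = 24100
step 4: join C via nl
    card(P join C) = 1000*50/(50) = 1000
    cost = 24100 + 1000*50 = 74100

74100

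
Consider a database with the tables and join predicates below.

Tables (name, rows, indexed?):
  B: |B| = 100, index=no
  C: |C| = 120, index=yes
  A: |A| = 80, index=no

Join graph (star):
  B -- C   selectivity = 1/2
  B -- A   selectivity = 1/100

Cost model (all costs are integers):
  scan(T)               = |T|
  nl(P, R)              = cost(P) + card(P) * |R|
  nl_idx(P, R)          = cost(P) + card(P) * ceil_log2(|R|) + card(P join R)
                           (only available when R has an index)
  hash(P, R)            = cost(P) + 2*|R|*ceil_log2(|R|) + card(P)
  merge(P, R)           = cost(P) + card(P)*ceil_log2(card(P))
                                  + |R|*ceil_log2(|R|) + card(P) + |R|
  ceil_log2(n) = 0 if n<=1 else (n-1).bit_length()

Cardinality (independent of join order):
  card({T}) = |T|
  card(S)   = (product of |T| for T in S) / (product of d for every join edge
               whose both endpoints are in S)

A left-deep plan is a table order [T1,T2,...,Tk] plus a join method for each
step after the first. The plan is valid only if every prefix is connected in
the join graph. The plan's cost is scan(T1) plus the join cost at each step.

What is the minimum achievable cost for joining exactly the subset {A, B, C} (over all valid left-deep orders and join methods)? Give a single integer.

Selinger DP over subsets of {A,B,C}:
  {B}: scan cost=100, card=100
  {C}: scan cost=120, card=120
  {A}: scan cost=80, card=80
  {BC}: card=6000; try (B,hash)→1640, (C,merge)→1860, (C,hash)→1880, (B,merge)→1880, (C,nl_idx)→6800, (C,nl)→12100 …(+1); best=1640 via (B,hash)
  {AB}: card=80; try (A,hash)→1320, (B,merge)→1520, (A,merge)→1540, (B,hash)→1560, (B,nl)→8080, (A,nl)→8100; best=1320 via (A,hash)
  {ABC}: card=4800; try (C,merge)→2920, (C,hash)→3080, (C,nl_idx)→6680, (A,hash)→8760, (C,nl)→10920, (A,merge)→86280 …(+1); best=2920 via (C,merge)

2920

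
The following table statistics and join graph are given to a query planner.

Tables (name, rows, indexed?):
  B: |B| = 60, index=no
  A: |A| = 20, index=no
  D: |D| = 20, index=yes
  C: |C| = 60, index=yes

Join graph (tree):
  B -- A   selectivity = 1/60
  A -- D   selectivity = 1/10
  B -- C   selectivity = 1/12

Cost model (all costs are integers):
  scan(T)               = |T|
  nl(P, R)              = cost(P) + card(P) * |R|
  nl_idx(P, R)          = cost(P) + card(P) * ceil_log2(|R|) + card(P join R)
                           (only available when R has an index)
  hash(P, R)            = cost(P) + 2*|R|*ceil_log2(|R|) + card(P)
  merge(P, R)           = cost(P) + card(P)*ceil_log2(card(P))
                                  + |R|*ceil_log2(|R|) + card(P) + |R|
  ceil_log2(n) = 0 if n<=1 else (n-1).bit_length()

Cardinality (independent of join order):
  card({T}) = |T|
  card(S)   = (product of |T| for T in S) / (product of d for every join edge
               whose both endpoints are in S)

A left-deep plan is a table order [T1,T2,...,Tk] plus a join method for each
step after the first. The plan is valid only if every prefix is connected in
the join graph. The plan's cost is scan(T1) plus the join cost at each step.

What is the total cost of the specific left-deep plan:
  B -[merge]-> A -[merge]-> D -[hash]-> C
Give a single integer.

step 1: scan B: cost=60, card=60
step 2: join A via merge
    card(P join A) = 60*20/(60) = 20
    cost = 60 + 60*6 + 20*5 + 60 + 20 = 600
step 3: join D via merge
    card(P join D) = 20*20/(10) = 40
    cost = 600 + 20*5 + 20*5 + 20 + 20 = 840
step 4: join C via hash
    card(P join C) = 40*60/(12) = 200
    cost = 840 + 2*60*6 + 40 = 1600

1600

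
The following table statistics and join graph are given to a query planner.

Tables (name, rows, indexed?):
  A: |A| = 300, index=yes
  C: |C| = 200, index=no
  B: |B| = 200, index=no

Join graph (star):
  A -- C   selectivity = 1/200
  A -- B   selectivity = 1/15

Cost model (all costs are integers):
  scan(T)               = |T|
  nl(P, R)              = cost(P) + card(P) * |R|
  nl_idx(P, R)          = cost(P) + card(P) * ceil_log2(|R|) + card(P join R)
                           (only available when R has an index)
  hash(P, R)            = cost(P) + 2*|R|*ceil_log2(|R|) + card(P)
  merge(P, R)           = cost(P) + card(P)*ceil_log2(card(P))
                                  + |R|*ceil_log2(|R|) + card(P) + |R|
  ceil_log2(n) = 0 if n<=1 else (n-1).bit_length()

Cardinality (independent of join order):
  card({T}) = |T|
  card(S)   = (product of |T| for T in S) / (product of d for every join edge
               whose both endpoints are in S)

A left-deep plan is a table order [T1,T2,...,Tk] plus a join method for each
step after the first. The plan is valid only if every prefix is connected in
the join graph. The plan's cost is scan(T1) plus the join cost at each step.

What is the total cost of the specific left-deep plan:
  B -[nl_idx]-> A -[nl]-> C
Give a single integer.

806000

step 1: scan B: cost=200, card=200
step 2: join A via nl_idx
    card(P join A) = 200*300/(15) = 4000
    cost = 200 + 200*9 + 4000 = 6000
step 3: join C via nl
    card(P join C) = 4000*200/(200) = 4000
    cost = 6000 + 4000*200 = 806000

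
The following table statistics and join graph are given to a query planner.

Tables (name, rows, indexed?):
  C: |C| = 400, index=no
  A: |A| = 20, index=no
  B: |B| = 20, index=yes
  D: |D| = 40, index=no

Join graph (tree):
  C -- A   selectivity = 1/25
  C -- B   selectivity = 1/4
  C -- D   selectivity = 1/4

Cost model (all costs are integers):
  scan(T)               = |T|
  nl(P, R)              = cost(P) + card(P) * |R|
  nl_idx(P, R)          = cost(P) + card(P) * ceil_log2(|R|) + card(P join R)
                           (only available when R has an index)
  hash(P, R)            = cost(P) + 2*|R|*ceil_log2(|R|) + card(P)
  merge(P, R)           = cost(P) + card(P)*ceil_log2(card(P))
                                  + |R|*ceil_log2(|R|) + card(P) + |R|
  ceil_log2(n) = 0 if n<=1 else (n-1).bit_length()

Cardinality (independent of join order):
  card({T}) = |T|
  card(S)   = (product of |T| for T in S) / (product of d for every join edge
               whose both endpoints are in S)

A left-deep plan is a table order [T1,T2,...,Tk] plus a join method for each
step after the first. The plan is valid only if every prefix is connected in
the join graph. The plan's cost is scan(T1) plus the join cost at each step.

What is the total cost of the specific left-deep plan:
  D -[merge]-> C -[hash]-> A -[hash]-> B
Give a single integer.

step 1: scan D: cost=40, card=40
step 2: join C via merge
    card(P join C) = 40*400/(4) = 4000
    cost = 40 + 40*6 + 400*9 + 40 + 400 = 4320
step 3: join A via hash
    card(P join A) = 4000*20/(25) = 3200
    cost = 4320 + 2*20*5 + 4000 = 8520
step 4: join B via hash
    card(P join B) = 3200*20/(4) = 16000
    cost = 8520 + 2*20*5 + 3200 = 11920

11920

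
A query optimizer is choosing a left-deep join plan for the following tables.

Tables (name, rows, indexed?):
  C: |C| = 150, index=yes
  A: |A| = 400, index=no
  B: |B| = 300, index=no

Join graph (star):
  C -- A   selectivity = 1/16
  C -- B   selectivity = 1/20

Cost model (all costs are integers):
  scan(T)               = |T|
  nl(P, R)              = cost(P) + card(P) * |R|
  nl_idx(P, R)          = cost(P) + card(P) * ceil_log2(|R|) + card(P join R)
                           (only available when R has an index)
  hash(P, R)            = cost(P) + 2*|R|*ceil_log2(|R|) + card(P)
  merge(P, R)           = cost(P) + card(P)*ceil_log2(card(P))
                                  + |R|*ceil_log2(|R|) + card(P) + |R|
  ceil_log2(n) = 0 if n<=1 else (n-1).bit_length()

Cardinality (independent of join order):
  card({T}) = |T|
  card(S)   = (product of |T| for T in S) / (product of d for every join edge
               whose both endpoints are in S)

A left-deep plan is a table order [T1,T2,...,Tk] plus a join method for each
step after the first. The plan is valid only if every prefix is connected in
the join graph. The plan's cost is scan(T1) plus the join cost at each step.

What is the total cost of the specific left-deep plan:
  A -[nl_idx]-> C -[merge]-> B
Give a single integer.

step 1: scan A: cost=400, card=400
step 2: join C via nl_idx
    card(P join C) = 400*150/(16) = 3750
    cost = 400 + 400*8 + 3750 = 7350
step 3: join B via merge
    card(P join B) = 3750*300/(20) = 56250
    cost = 7350 + 3750*12 + 300*9 + 3750 + 300 = 59100

59100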